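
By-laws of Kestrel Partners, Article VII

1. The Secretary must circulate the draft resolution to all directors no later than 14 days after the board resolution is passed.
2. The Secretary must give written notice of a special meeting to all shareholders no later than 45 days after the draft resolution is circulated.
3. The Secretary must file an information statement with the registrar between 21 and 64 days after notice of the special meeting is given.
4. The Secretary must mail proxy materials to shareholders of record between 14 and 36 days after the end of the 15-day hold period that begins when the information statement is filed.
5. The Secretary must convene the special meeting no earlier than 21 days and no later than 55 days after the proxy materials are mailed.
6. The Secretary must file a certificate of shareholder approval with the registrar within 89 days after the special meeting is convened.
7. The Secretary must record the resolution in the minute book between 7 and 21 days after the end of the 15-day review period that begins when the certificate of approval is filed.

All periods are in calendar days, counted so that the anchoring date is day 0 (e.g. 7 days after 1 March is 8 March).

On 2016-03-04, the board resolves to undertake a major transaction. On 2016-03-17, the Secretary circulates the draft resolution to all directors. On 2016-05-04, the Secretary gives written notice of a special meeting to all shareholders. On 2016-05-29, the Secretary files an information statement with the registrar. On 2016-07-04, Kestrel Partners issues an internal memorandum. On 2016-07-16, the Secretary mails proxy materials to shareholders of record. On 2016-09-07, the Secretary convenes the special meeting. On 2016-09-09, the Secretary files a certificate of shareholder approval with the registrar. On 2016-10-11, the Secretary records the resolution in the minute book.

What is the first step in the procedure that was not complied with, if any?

Step 1 — counting 14 days from 2016-03-04 (when the board resolution is passed) gives a deadline of 2016-03-18; done 2016-03-17 — timely.
Step 2 — counting 45 days from 2016-03-17 (when the draft resolution is circulated) gives a deadline of 2016-05-01; done 2016-05-04 — 3 days late.

Step 2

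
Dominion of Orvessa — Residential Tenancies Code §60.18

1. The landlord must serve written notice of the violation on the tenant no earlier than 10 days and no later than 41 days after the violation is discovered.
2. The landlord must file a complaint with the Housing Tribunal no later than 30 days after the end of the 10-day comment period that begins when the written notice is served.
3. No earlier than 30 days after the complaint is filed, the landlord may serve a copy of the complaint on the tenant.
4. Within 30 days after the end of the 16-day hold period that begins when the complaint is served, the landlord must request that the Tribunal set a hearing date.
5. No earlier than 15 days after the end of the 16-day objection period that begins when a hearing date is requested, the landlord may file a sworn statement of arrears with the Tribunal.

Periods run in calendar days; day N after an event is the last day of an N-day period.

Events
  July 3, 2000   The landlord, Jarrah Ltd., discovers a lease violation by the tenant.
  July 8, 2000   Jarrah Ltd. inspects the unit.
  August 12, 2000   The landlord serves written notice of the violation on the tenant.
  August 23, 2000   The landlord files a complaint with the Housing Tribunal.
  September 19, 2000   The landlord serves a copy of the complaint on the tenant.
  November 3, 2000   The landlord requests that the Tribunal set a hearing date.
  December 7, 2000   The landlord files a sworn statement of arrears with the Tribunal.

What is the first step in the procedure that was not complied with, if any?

Step 3

Step 1 — 10 and 41 days from July 3, 2000 (when the violation is discovered) are July 13, 2000 and August 13, 2000 respectively; done August 12, 2000, which is between those dates.
Step 2 — counting 30 days from August 22, 2000 (end of the 10-day comment period, which began when the written notice is served on August 12, 2000) gives a deadline of September 21, 2000; completed August 23, 2000, before the deadline.
Step 3 — must wait 30 days from August 23, 2000 (when the complaint is filed), so not before September 22, 2000; done September 19, 2000 — 3 days too early.
Later steps need not be reached.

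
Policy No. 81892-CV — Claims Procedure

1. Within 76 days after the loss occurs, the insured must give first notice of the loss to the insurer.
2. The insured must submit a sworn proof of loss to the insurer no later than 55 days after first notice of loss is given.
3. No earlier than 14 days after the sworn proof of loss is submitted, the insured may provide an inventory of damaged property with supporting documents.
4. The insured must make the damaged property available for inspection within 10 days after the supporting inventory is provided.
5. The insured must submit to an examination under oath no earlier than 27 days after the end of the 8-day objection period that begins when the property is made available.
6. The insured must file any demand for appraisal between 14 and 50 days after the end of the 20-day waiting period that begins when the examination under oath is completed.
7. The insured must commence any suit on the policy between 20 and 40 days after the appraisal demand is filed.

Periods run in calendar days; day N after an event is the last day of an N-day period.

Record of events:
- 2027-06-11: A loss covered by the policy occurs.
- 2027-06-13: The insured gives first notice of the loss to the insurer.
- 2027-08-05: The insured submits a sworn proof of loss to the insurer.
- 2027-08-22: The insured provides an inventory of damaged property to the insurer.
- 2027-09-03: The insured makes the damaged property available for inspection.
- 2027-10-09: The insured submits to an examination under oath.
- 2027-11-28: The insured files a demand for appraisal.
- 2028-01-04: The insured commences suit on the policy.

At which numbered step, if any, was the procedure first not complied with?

Step 1: 76 days after 2027-06-11 (when the loss occurs) is 2027-08-26; completed 2027-06-13, before the deadline.
Step 2: 55 days after 2027-06-13 (when first notice of loss is given) is 2027-08-07; done 2027-08-05 — timely.
Step 3: the earliest permitted date is 14 days after 2027-08-05 (when the sworn proof of loss is submitted), i.e. 2027-08-19; done 2027-08-22, after the minimum wait.
Step 4: 10 days after 2027-08-22 (when the supporting inventory is provided) is 2027-09-01; not done until 2027-09-03, 2 days after the deadline.
The procedure was therefore not followed at step 4.

Step 4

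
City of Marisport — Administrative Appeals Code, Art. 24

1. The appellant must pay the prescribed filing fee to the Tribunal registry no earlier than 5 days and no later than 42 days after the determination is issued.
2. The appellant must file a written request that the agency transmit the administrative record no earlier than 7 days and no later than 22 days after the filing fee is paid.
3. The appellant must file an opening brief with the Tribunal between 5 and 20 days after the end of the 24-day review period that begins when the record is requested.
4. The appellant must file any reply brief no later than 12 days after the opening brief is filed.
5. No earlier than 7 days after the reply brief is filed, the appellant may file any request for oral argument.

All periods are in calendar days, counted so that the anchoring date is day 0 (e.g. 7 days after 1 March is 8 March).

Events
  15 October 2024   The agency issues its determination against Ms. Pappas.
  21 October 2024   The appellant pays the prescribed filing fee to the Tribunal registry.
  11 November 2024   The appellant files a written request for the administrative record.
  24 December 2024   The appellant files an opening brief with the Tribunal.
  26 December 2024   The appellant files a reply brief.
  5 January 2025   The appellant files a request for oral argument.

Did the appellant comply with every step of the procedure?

Yes

Step 1 — 5 and 42 days from 15 October 2024 (when the determination is issued) are 20 October 2024 and 26 November 2024 respectively; done 21 October 2024 — within the window.
Step 2 — 7 and 22 days from 21 October 2024 (when the filing fee is paid) are 28 October 2024 and 12 November 2024 respectively; done 11 November 2024 — within the window.
Step 3 — 5 and 20 days from 5 December 2024 (end of the 24-day review period, which began when the record is requested on 11 November 2024) are 10 December 2024 and 25 December 2024 respectively; done 24 December 2024, which is between those dates.
Step 4 — counting 12 days from 24 December 2024 (when the opening brief is filed) gives a deadline of 5 January 2025; done 26 December 2024 — timely.
Step 5 — must wait 7 days from 26 December 2024 (when the reply brief is filed), so not before 2 January 2025; done 5 January 2025, after the minimum wait.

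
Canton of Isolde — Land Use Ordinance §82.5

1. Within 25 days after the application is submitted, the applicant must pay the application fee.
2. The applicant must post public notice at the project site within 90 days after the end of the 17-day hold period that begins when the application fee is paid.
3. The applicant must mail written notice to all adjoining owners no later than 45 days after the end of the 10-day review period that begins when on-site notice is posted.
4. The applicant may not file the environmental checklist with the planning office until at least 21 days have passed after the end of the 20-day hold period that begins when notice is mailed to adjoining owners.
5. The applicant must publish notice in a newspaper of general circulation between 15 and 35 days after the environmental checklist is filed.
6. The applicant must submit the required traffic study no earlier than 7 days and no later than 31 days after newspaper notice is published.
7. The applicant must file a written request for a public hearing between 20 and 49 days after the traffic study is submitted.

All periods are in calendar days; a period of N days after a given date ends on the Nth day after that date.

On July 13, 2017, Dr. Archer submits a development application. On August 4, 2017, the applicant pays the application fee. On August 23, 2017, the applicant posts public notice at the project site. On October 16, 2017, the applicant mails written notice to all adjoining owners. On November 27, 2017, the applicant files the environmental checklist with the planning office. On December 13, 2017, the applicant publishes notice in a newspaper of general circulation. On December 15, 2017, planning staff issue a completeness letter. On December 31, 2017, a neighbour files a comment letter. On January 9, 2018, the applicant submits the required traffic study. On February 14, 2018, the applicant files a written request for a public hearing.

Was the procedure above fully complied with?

Step 1: 25 days after July 13, 2017 (when the application is submitted) is August 7, 2017; done August 4, 2017 — timely.
Step 2: 90 days after August 21, 2017 (end of the 17-day hold period, which began when the application fee is paid on August 4, 2017) is November 19, 2017; completed August 23, 2017, before the deadline.
Step 3: 45 days after September 2, 2017 (end of the 10-day review period, which began when on-site notice is posted on August 23, 2017) is October 17, 2017; done October 16, 2017 — timely.
Step 4: the earliest permitted date is 21 days after November 5, 2017 (end of the 20-day hold period, which began when notice is mailed to adjoining owners on October 16, 2017), i.e. November 26, 2017; done November 27, 2017 — permitted.
Step 5: the window is 15–35 days after November 27, 2017 (when the environmental checklist is filed), so December 12, 2017 through January 1, 2018; done December 13, 2017 — within the window.
Step 6: the window is 7–31 days after December 13, 2017 (when newspaper notice is published), so December 20, 2017 through January 13, 2018; done January 9, 2018 — within the window.
Step 7: the window is 20–49 days after January 9, 2018 (when the traffic study is submitted), so January 29, 2018 through February 27, 2018; done February 14, 2018 — within the window.

Yes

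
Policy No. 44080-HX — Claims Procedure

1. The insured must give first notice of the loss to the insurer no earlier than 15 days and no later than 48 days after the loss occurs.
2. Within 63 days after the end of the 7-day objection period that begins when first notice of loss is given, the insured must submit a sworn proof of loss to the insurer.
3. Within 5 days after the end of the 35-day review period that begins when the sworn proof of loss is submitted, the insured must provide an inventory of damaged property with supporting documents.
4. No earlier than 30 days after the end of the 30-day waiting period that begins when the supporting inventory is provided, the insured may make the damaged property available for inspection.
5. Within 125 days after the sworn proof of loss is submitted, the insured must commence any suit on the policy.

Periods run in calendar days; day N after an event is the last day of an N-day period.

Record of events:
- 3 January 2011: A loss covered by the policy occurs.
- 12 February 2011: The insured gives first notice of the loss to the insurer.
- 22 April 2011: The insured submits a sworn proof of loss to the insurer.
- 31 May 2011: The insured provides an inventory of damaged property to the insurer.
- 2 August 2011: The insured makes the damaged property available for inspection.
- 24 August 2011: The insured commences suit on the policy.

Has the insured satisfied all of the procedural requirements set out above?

Yes

(1) the permitted window runs from 3 January 2011 + 15 = 18 January 2011 to 3 January 2011 + 48 = 20 February 2011; done 12 February 2011 — within the window.
(2) due by 19 February 2011 + 63 days = 23 April 2011; done 22 April 2011 — timely.
(3) due by 27 May 2011 + 5 days = 1 June 2011; 31 May 2011 is within that limit.
(4) permitted from 30 June 2011 + 30 days = 30 July 2011 onward; 2 August 2011 is on or after that date.
(5) due by 22 April 2011 + 125 days = 25 August 2011; completed 24 August 2011, before the deadline.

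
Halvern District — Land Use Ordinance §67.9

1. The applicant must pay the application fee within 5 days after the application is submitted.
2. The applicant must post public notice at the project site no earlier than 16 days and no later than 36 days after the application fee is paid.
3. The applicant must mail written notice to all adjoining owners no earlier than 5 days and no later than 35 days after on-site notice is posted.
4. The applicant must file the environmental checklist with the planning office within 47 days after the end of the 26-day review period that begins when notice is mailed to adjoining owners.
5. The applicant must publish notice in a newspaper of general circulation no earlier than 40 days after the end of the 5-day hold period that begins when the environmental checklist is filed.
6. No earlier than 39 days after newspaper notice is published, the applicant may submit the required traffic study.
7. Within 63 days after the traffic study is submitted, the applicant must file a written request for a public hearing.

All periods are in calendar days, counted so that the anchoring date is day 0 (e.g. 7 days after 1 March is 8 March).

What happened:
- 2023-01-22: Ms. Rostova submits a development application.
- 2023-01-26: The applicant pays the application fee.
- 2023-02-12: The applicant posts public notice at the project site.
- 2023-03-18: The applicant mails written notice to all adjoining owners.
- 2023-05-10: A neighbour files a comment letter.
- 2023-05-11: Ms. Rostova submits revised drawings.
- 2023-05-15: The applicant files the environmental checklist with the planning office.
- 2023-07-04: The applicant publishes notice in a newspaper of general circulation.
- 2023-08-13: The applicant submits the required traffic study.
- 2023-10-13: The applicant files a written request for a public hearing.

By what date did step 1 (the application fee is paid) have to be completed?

Step 1 runs from 2023-01-22, when the application is submitted. 5 days after 2023-01-22 is 2023-01-27.

2023-01-27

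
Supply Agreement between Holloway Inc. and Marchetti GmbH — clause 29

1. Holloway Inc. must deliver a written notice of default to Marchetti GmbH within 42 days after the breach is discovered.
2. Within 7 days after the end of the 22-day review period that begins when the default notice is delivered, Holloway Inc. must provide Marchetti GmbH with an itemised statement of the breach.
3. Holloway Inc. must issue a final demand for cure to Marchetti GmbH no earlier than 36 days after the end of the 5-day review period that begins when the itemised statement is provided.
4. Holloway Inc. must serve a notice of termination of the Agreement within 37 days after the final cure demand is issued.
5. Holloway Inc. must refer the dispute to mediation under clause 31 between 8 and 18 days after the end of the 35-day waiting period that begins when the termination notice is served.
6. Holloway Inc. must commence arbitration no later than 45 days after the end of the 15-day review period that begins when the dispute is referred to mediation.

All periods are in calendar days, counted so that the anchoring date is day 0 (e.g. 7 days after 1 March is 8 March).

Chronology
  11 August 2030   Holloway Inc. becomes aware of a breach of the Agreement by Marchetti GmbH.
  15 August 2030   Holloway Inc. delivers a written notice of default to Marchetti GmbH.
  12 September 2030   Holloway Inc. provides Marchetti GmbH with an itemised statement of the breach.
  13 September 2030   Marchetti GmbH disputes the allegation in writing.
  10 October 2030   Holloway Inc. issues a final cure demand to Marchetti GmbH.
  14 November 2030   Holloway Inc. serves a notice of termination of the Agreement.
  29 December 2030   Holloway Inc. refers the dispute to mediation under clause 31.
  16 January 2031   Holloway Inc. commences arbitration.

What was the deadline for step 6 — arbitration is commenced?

27 February 2031

The dispute is referred to mediation on 29 December 2030; the 15-day review period therefore ends 13 January 2031, and step 6 runs from that date. 45 days after 13 January 2031 is 27 February 2031.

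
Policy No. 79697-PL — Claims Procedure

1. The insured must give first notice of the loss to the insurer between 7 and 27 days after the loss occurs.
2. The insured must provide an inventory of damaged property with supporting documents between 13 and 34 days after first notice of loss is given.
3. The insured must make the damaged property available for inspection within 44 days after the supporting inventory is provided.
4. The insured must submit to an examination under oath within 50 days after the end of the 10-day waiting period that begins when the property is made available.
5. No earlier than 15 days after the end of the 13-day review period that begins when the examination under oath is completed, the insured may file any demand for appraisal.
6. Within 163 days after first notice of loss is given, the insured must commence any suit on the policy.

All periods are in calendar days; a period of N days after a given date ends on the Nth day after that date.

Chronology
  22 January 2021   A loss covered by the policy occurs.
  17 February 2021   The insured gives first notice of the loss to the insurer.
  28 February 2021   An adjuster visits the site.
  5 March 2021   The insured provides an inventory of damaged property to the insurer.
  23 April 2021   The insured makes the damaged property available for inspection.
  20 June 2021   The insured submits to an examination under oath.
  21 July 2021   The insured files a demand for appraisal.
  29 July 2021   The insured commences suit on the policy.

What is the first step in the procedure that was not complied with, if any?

Step 1: the window is 7–27 days after 22 January 2021 (when the loss occurs), so 29 January 2021 through 18 February 2021; done 17 February 2021 — within the window.
Step 2: the window is 13–34 days after 17 February 2021 (when first notice of loss is given), so 2 March 2021 through 23 March 2021; done 5 March 2021, which is between those dates.
Step 3: 44 days after 5 March 2021 (when the supporting inventory is provided) is 18 April 2021; done 23 April 2021 — 5 days late.

Step 3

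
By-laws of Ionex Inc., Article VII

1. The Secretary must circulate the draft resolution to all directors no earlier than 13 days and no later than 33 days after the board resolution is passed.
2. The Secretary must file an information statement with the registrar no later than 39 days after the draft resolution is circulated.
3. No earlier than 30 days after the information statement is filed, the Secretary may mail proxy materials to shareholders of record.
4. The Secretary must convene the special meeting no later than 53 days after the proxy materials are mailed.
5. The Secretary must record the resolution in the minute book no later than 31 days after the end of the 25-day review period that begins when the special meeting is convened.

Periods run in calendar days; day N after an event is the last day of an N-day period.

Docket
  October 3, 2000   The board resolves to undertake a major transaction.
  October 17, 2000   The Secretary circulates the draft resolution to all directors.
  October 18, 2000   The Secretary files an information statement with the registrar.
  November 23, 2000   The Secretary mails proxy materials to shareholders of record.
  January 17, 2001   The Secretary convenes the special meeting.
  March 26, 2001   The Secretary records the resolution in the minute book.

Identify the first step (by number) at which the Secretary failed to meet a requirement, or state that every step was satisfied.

Step 1 — 13 and 33 days from October 3, 2000 (when the board resolution is passed) are October 16, 2000 and November 5, 2000 respectively; done October 17, 2000 — within the window.
Step 2 — counting 39 days from October 17, 2000 (when the draft resolution is circulated) gives a deadline of November 25, 2000; done October 18, 2000 — timely.
Step 3 — must wait 30 days from October 18, 2000 (when the information statement is filed), so not before November 17, 2000; done November 23, 2000, after the minimum wait.
Step 4 — counting 53 days from November 23, 2000 (when the proxy materials are mailed) gives a deadline of January 15, 2001; January 17, 2001 misses that deadline by 2 days.
Later steps need not be reached.

Step 4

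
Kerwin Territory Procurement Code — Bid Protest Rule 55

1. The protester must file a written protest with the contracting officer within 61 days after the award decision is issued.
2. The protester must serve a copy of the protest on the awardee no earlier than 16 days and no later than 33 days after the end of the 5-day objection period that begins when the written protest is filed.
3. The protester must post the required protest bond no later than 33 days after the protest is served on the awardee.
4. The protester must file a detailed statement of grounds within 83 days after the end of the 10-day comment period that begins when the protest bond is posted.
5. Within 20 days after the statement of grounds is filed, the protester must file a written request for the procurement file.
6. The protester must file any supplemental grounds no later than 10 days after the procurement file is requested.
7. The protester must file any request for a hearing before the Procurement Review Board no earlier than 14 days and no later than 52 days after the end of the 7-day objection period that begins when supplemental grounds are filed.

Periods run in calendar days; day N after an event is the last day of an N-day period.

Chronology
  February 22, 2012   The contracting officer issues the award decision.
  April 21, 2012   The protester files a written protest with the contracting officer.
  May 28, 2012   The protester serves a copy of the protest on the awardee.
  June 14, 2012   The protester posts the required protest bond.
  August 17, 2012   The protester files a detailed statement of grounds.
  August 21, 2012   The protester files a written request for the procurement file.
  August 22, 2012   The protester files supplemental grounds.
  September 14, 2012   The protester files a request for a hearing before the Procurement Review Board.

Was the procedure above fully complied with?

Step 1: 61 days after February 22, 2012 (when the award decision is issued) is April 23, 2012; completed April 21, 2012, before the deadline.
Step 2: the window is 16–33 days after April 26, 2012 (end of the 5-day objection period, which began when the written protest is filed on April 21, 2012), so May 12, 2012 through May 29, 2012; May 28, 2012 falls inside that range.
Step 3: 33 days after May 28, 2012 (when the protest is served on the awardee) is June 30, 2012; done June 14, 2012 — timely.
Step 4: 83 days after June 24, 2012 (end of the 10-day comment period, which began when the protest bond is posted on June 14, 2012) is September 15, 2012; completed August 17, 2012, before the deadline.
Step 5: 20 days after August 17, 2012 (when the statement of grounds is filed) is September 6, 2012; August 21, 2012 is within that limit.
Step 6: 10 days after August 21, 2012 (when the procurement file is requested) is August 31, 2012; done August 22, 2012 — timely.
Step 7: the window is 14–52 days after August 29, 2012 (end of the 7-day objection period, which began when supplemental grounds are filed on August 22, 2012), so September 12, 2012 through October 20, 2012; done September 14, 2012, which is between those dates.

Yes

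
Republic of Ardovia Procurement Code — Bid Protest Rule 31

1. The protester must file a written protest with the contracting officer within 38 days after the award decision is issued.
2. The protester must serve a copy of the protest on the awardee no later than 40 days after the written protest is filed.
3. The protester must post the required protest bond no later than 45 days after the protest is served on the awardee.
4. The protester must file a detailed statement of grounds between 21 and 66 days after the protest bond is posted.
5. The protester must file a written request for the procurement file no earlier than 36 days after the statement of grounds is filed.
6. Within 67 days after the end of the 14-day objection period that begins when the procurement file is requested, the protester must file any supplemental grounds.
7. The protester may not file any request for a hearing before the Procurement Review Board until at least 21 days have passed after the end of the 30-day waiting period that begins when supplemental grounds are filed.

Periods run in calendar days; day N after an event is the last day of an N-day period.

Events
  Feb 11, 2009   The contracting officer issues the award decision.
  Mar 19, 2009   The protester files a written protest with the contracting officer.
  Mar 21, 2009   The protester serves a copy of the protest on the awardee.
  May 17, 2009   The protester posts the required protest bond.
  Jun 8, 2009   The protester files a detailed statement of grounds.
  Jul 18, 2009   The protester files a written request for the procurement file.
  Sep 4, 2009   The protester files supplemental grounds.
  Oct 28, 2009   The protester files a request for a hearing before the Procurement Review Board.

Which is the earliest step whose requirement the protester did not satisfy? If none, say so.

(1) due by Feb 11, 2009 + 38 days = Mar 21, 2009; done Mar 19, 2009 — timely.
(2) due by Mar 19, 2009 + 40 days = Apr 28, 2009; Mar 21, 2009 is within that limit.
(3) due by Mar 21, 2009 + 45 days = May 5, 2009; done May 17, 2009 — 12 days late.

Step 3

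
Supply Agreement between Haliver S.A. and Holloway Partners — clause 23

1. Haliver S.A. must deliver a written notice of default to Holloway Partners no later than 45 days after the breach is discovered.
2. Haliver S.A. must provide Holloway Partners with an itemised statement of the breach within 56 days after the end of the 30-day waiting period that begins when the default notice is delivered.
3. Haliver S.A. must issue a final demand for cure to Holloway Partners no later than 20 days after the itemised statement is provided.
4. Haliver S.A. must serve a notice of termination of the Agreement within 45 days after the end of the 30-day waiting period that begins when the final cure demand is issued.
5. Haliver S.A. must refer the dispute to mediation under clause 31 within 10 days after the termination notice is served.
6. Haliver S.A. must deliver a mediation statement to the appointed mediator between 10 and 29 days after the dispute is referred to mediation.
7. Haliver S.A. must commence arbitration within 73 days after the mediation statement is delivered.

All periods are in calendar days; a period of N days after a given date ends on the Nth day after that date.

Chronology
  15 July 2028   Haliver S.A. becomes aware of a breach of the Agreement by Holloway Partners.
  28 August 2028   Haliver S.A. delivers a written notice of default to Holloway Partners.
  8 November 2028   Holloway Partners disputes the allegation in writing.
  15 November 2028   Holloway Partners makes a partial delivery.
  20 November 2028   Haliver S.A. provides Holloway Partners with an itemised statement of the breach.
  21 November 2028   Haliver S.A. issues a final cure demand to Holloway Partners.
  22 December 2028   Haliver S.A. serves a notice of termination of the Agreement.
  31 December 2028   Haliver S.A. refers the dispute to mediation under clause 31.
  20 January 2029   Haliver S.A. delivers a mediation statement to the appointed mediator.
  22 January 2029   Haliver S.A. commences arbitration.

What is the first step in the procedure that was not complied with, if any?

None — every step was satisfied

(1) due by 15 July 2028 + 45 days = 29 August 2028; 28 August 2028 is within that limit.
(2) due by 27 September 2028 + 56 days = 22 November 2028; 20 November 2028 is within that limit.
(3) due by 20 November 2028 + 20 days = 10 December 2028; completed 21 November 2028, before the deadline.
(4) due by 21 December 2028 + 45 days = 4 February 2029; 22 December 2028 is within that limit.
(5) due by 22 December 2028 + 10 days = 1 January 2029; completed 31 December 2028, before the deadline.
(6) the permitted window runs from 31 December 2028 + 10 = 10 January 2029 to 31 December 2028 + 29 = 29 January 2029; done 20 January 2029, which is between those dates.
(7) due by 20 January 2029 + 73 days = 3 April 2029; 22 January 2029 is within that limit.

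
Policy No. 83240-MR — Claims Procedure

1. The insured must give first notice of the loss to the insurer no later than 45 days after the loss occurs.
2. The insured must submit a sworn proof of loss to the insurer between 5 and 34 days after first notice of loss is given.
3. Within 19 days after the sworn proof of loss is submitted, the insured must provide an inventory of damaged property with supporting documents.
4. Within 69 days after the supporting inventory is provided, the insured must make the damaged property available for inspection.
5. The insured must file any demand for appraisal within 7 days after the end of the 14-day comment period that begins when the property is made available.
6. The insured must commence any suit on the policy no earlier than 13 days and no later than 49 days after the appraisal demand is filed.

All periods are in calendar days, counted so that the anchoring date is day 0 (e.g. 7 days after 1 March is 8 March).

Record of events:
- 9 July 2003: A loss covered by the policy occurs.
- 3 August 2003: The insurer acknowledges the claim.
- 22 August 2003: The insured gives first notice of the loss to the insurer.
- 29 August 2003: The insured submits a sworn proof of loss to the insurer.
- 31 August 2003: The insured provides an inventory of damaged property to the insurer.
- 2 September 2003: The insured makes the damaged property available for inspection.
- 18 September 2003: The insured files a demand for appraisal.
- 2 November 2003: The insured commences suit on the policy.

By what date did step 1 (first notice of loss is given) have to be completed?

23 August 2003

Step 1 runs from 9 July 2003, when the loss occurs. 45 days after 9 July 2003 is 23 August 2003.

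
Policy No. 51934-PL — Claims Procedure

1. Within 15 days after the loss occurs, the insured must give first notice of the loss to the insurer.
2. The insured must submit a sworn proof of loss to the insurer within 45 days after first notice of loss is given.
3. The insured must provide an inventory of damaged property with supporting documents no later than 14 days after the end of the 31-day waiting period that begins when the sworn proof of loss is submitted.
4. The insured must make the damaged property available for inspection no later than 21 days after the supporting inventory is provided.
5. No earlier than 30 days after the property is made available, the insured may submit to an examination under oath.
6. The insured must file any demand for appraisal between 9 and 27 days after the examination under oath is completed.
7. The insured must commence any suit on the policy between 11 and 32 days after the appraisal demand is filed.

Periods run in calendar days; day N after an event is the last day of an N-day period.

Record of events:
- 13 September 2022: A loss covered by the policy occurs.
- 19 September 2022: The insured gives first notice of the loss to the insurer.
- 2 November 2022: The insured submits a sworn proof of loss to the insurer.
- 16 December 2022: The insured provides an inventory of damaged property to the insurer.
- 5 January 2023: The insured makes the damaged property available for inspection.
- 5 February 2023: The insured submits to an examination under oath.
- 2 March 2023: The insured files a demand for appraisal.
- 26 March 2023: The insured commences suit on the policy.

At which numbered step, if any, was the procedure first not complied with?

Step 1: 15 days after 13 September 2022 (when the loss occurs) is 28 September 2022; done 19 September 2022 — timely.
Step 2: 45 days after 19 September 2022 (when first notice of loss is given) is 3 November 2022; completed 2 November 2022, before the deadline.
Step 3: 14 days after 3 December 2022 (end of the 31-day waiting period, which began when the sworn proof of loss is submitted on 2 November 2022) is 17 December 2022; 16 December 2022 is within that limit.
Step 4: 21 days after 16 December 2022 (when the supporting inventory is provided) is 6 January 2023; done 5 January 2023 — timely.
Step 5: the earliest permitted date is 30 days after 5 January 2023 (when the property is made available), i.e. 4 February 2023; done 5 February 2023 — permitted.
Step 6: the window is 9–27 days after 5 February 2023 (when the examination under oath is completed), so 14 February 2023 through 4 March 2023; 2 March 2023 falls inside that range.
Step 7: the window is 11–32 days after 2 March 2023 (when the appraisal demand is filed), so 13 March 2023 through 3 April 2023; done 26 March 2023, which is between those dates.

None — every step was satisfied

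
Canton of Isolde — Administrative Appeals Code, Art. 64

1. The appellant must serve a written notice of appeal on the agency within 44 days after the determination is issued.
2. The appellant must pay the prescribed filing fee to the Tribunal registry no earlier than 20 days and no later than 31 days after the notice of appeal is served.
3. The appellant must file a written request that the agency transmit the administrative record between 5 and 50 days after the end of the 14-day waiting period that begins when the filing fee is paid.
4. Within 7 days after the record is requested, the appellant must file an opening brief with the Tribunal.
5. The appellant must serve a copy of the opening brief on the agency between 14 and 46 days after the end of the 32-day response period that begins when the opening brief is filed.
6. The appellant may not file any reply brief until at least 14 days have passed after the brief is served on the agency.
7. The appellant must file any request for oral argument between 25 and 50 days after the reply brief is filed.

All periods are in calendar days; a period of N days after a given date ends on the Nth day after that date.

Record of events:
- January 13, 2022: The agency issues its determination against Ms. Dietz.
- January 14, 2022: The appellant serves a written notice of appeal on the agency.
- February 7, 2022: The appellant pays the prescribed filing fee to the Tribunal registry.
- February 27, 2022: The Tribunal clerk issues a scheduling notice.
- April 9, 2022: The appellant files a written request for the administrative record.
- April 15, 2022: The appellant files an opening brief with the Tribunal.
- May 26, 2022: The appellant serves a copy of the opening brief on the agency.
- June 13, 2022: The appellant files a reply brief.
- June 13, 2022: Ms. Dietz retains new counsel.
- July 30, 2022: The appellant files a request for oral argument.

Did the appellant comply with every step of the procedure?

Step 1: 44 days after January 13, 2022 (when the determination is issued) is February 26, 2022; January 14, 2022 is within that limit.
Step 2: the window is 20–31 days after January 14, 2022 (when the notice of appeal is served), so February 3, 2022 through February 14, 2022; February 7, 2022 falls inside that range.
Step 3: the window is 5–50 days after February 21, 2022 (end of the 14-day waiting period, which began when the filing fee is paid on February 7, 2022), so February 26, 2022 through April 12, 2022; done April 9, 2022, which is between those dates.
Step 4: 7 days after April 9, 2022 (when the record is requested) is April 16, 2022; April 15, 2022 is within that limit.
Step 5: the window is 14–46 days after May 17, 2022 (end of the 32-day response period, which began when the opening brief is filed on April 15, 2022), so May 31, 2022 through July 2, 2022; done May 26, 2022 — 5 days before the window opened.

No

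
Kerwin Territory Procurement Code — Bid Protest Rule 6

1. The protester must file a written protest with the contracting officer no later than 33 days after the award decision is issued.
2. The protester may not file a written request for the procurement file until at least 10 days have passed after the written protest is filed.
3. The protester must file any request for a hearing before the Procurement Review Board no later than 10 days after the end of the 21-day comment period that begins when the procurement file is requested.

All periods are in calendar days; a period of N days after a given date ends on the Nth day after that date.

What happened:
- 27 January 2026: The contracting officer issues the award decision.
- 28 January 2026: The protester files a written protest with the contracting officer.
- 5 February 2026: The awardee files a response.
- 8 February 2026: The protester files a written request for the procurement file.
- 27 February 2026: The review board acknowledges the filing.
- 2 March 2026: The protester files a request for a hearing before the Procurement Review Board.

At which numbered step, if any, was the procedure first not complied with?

None — every step was satisfied

Step 1 — counting 33 days from 27 January 2026 (when the award decision is issued) gives a deadline of 1 March 2026; 28 January 2026 is within that limit.
Step 2 — must wait 10 days from 28 January 2026 (when the written protest is filed), so not before 7 February 2026; done 8 February 2026 — permitted.
Step 3 — counting 10 days from 1 March 2026 (end of the 21-day comment period, which began when the procurement file is requested on 8 February 2026) gives a deadline of 11 March 2026; completed 2 March 2026, before the deadline.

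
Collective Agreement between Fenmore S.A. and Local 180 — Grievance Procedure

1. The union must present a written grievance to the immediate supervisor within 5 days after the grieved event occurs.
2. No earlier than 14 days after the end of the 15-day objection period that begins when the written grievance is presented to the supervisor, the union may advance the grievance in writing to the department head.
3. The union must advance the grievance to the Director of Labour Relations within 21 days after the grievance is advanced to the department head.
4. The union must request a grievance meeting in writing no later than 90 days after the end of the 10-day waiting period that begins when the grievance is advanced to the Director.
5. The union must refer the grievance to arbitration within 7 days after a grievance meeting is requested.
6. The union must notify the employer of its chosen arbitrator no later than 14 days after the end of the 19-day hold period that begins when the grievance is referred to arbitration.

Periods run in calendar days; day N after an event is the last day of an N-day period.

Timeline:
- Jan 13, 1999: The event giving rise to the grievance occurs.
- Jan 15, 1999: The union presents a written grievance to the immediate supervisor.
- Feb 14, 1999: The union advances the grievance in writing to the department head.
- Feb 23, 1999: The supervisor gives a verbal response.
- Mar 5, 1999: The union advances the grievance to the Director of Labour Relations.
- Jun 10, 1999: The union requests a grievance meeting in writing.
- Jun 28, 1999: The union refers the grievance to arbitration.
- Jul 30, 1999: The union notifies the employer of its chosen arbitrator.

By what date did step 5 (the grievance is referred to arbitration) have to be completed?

Jun 17, 1999

Step 5 runs from Jun 10, 1999, when a grievance meeting is requested. 7 days after Jun 10, 1999 is Jun 17, 1999.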